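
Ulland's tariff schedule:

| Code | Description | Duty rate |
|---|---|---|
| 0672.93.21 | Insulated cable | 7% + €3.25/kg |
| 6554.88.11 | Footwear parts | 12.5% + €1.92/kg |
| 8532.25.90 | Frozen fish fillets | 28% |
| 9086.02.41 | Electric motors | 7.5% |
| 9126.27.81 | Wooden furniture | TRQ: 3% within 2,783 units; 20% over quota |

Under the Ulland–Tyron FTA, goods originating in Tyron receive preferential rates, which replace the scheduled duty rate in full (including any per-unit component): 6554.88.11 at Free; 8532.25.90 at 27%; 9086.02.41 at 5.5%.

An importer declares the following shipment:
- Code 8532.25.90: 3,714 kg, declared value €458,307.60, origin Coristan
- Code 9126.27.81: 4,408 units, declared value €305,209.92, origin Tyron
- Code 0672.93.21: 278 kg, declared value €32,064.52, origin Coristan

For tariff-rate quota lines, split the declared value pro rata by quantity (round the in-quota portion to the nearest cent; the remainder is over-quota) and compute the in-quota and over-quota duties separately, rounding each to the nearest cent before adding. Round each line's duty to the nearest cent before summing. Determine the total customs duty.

€159,758.00

Line 1 (8532.25.90, Coristan, 3,714 kg, €458,307.60):
Base rate for 8532.25.90 is 28%.
8532.25.90 has an FTA preferential rate, but origin Coristan is not Tyron; base rate stands.
Duty = €458,307.60 × 28% = €128,326.13.
Line 2 (9126.27.81, Tyron, 4,408 units, €305,209.92):
Code 9126.27.81 is under a tariff-rate quota (threshold 2,783 units). In-quota: 2,783 units at 3%; over-quota: 1,625 units at 20%.
Pro-rata value split: in-quota = €305,209.92 × 2,783/4,408 = €192,694.92; over-quota = €305,209.92 − €192,694.92 = €112,515.00.
In-quota duty = €192,694.92 × 3% = €5,780.85. Over-quota duty = €112,515.00 × 20% = €22,503.00.
Line duty = €5,780.85 + €22,503.00 = €28,283.85.
Line 3 (0672.93.21, Coristan, 278 kg, €32,064.52):
Base rate for 0672.93.21 is 7% + €3.25/kg.
Duty = €32,064.52 × 7% + 278 × €3.25 = €3,148.02.
Total = €128,326.13 + €28,283.85 + €3,148.02 = €159,758.00.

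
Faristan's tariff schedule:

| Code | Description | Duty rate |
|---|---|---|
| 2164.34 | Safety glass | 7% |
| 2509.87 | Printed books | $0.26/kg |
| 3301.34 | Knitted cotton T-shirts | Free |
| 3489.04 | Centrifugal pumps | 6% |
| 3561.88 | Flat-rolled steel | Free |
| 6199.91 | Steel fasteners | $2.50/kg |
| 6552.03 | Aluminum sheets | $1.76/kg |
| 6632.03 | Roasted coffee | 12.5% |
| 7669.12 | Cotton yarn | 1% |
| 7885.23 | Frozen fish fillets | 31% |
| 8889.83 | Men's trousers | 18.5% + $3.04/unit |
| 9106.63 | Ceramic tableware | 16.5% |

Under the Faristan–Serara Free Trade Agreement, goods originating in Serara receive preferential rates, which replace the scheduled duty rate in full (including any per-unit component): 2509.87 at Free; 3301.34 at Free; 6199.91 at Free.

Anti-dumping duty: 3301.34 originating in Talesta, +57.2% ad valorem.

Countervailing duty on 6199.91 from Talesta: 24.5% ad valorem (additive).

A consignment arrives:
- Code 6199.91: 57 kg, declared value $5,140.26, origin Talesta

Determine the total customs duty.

Line 1 (6199.91, Talesta, 57 kg, $5,140.26):
Base rate for 6199.91 is $2.50/kg.
6199.91 has an FTA preferential rate, but origin Talesta is not Serara; base rate stands.
Additional duty on 6199.91 from Talesta: +24.5% ad valorem. Applied ad valorem rate = 24.5%.
Duty = $5,140.26 × 24.5% + 57 × $2.50 = $1,401.86.

$1,401.86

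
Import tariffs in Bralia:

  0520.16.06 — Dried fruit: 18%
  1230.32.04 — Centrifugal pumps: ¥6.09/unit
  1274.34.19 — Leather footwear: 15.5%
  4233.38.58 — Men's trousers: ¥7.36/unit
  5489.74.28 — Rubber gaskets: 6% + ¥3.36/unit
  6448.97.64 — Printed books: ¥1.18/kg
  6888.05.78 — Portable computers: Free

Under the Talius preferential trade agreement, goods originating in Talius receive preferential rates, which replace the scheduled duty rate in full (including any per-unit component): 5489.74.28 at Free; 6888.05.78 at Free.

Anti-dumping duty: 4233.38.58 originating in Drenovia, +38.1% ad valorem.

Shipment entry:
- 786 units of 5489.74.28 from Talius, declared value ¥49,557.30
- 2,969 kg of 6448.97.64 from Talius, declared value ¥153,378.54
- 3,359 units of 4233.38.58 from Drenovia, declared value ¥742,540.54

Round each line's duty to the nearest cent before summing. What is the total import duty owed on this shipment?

Line 1 (5489.74.28, Talius, 786 units, ¥49,557.30):
Base rate for 5489.74.28 is 6% + ¥3.36/unit.
Origin Talius qualifies under the Bralia–Talius agreement and 5489.74.28 is covered: preferential rate Free applies instead.
Duty = ¥49,557.30 × 0% = ¥0.00.
Line 2 (6448.97.64, Talius, 2,969 kg, ¥153,378.54):
Base rate for 6448.97.64 is ¥1.18/kg.
Origin Talius is the FTA partner but 6448.97.64 is not on the preference list; base rate stands.
Duty = 2,969 × ¥1.18 = ¥3,503.42.
Line 3 (4233.38.58, Drenovia, 3,359 units, ¥742,540.54):
Base rate for 4233.38.58 is ¥7.36/unit.
Additional duty on 4233.38.58 from Drenovia: +38.1% ad valorem. Applied ad valorem rate = 38.1%.
Duty = ¥742,540.54 × 38.1% + 3,359 × ¥7.36 = ¥307,630.19.
Total = ¥0.00 + ¥3,503.42 + ¥307,630.19 = ¥311,133.61.

¥311,133.61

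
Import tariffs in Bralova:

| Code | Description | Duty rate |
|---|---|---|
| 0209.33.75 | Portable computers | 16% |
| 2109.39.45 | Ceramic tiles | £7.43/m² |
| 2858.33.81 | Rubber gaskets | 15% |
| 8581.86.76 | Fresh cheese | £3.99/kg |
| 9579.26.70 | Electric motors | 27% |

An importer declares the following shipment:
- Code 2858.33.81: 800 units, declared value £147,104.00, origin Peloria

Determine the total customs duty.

£22,065.60

Line 1 (2858.33.81, Peloria, 800 units, £147,104.00):
Base rate for 2858.33.81 is 15%.
Duty = £147,104.00 × 15% = £22,065.60.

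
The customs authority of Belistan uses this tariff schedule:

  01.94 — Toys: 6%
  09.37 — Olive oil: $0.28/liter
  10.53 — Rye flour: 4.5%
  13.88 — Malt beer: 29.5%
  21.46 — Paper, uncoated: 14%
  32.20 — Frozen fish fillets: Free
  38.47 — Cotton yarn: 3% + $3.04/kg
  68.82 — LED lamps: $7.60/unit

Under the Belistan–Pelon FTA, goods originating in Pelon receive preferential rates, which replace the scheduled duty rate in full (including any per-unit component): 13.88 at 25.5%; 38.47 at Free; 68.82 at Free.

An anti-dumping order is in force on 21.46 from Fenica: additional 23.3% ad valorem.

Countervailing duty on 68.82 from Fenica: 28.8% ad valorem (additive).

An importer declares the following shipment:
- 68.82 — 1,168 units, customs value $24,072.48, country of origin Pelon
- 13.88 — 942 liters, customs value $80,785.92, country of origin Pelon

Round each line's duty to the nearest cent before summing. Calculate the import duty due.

Line 1 (68.82, Pelon, 1,168 units, $24,072.48):
Base rate for 68.82 is $7.60/unit.
Origin Pelon qualifies under the Belistan–Pelon agreement and 68.82 is covered: preferential rate Free applies instead.
The additional-duty order on 68.82 targets Fenica, not Pelon; it does not apply.
Duty = $24,072.48 × 0% = $0.00.
Line 2 (13.88, Pelon, 942 liters, $80,785.92):
Base rate for 13.88 is 29.5%.
Origin Pelon qualifies under the Belistan–Pelon agreement and 13.88 is covered: preferential rate 25.5% applies instead.
Duty = $80,785.92 × 25.5% = $20,600.41.
Total = $0.00 + $20,600.41 = $20,600.41.

$20,600.41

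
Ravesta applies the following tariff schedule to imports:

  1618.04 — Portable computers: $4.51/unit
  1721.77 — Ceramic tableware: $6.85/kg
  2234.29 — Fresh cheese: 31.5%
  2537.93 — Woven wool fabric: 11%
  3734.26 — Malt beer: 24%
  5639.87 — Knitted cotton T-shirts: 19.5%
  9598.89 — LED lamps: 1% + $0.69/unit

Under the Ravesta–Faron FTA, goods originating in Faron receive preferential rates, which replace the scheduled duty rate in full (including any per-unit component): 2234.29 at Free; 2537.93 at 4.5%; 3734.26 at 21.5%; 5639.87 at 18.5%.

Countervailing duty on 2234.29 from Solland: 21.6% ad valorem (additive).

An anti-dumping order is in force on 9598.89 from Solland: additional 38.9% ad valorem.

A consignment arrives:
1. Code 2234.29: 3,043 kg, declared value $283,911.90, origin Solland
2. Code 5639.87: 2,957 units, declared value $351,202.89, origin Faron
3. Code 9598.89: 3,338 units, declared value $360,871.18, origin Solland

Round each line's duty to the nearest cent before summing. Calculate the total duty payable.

Line 1 (2234.29, Solland, 3,043 kg, $283,911.90):
Base rate for 2234.29 is 31.5%.
2234.29 has an FTA preferential rate, but origin Solland is not Faron; base rate stands.
Additional duty on 2234.29 from Solland: +21.6%. Applied ad valorem rate: 31.5% + 21.6% = 53.1%.
Duty = $283,911.90 × 53.1% = $150,757.22.
Line 2 (5639.87, Faron, 2,957 units, $351,202.89):
Base rate for 5639.87 is 19.5%.
Origin Faron qualifies under the Ravesta–Faron agreement and 5639.87 is covered: preferential rate 18.5% applies instead.
Duty = $351,202.89 × 18.5% = $64,972.53.
Line 3 (9598.89, Solland, 3,338 units, $360,871.18):
Base rate for 9598.89 is 1% + $0.69/unit.
Additional duty on 9598.89 from Solland: +38.9%. Applied ad valorem rate: 1% + 38.9% = 39.9%.
Duty = $360,871.18 × 39.9% + 3,338 × $0.69 = $146,290.82.
Total = $150,757.22 + $64,972.53 + $146,290.82 = $362,020.57.

$362,020.57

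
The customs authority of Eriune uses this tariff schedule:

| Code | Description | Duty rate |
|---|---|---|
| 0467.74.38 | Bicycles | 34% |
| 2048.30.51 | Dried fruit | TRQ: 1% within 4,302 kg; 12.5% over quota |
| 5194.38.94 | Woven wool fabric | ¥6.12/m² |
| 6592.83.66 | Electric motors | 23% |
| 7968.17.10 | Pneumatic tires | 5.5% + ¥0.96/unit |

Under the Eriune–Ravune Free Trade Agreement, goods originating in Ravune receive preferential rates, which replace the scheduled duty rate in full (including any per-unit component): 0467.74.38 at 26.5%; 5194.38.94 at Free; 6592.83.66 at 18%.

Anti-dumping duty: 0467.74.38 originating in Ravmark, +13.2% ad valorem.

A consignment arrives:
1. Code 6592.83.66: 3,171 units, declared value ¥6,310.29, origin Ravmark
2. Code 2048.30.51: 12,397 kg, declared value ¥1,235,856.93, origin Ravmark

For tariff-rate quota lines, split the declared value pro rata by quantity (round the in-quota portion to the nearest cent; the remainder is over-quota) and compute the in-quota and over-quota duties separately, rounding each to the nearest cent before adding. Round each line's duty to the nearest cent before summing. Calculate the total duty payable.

Line 1 (6592.83.66, Ravmark, 3,171 units, ¥6,310.29):
Base rate for 6592.83.66 is 23%.
6592.83.66 has an FTA preferential rate, but origin Ravmark is not Ravune; base rate stands.
Duty = ¥6,310.29 × 23% = ¥1,451.37.
Line 2 (2048.30.51, Ravmark, 12,397 kg, ¥1,235,856.93):
Code 2048.30.51 is under a tariff-rate quota (threshold 4,302 kg). In-quota: 4,302 kg at 1%; over-quota: 8,095 kg at 12.5%.
Pro-rata value split: in-quota = ¥1,235,856.93 × 4,302/12,397 = ¥428,866.38; over-quota = ¥1,235,856.93 − ¥428,866.38 = ¥806,990.55.
In-quota duty = ¥428,866.38 × 1% = ¥4,288.66. Over-quota duty = ¥806,990.55 × 12.5% = ¥100,873.82.
Line duty = ¥4,288.66 + ¥100,873.82 = ¥105,162.48.
Total = ¥1,451.37 + ¥105,162.48 = ¥106,613.85.

¥106,613.85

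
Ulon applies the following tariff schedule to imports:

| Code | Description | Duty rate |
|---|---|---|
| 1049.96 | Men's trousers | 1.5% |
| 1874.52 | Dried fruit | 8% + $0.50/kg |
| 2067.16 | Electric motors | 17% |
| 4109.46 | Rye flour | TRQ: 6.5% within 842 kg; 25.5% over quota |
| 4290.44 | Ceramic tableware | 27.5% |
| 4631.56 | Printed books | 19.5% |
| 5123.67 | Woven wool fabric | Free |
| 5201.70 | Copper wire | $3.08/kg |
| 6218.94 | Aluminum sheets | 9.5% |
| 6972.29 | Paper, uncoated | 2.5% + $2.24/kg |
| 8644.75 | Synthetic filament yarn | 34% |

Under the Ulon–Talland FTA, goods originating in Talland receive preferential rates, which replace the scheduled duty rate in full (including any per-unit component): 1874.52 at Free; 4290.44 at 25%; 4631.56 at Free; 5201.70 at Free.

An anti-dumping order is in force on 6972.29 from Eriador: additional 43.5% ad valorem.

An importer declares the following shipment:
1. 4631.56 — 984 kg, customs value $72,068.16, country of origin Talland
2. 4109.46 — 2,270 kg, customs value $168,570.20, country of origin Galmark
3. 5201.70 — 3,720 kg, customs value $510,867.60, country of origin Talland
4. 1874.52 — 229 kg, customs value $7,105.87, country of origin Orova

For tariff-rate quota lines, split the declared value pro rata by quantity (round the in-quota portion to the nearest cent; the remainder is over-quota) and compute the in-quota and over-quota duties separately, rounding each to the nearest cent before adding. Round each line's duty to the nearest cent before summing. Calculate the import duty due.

Line 1 (4631.56, Talland, 984 kg, $72,068.16):
Base rate for 4631.56 is 19.5%.
Origin Talland qualifies under the Ulon–Talland agreement and 4631.56 is covered: preferential rate Free applies instead.
Duty = $72,068.16 × 0% = $0.00.
Line 2 (4109.46, Galmark, 2,270 kg, $168,570.20):
Code 4109.46 is under a tariff-rate quota (threshold 842 kg). In-quota: 842 kg at 6.5%; over-quota: 1,428 kg at 25.5%.
Pro-rata value split: in-quota = $168,570.20 × 842/2,270 = $62,526.92; over-quota = $168,570.20 − $62,526.92 = $106,043.28.
In-quota duty = $62,526.92 × 6.5% = $4,064.25. Over-quota duty = $106,043.28 × 25.5% = $27,041.04.
Line duty = $4,064.25 + $27,041.04 = $31,105.29.
Line 3 (5201.70, Talland, 3,720 kg, $510,867.60):
Base rate for 5201.70 is $3.08/kg.
Origin Talland qualifies under the Ulon–Talland agreement and 5201.70 is covered: preferential rate Free applies instead.
Duty = $510,867.60 × 0% = $0.00.
Line 4 (1874.52, Orova, 229 kg, $7,105.87):
Base rate for 1874.52 is 8% + $0.50/kg.
1874.52 has an FTA preferential rate, but origin Orova is not Talland; base rate stands.
Duty = $7,105.87 × 8% + 229 × $0.50 = $682.97.
Total = $0.00 + $31,105.29 + $0.00 + $682.97 = $31,788.26.

$31,788.26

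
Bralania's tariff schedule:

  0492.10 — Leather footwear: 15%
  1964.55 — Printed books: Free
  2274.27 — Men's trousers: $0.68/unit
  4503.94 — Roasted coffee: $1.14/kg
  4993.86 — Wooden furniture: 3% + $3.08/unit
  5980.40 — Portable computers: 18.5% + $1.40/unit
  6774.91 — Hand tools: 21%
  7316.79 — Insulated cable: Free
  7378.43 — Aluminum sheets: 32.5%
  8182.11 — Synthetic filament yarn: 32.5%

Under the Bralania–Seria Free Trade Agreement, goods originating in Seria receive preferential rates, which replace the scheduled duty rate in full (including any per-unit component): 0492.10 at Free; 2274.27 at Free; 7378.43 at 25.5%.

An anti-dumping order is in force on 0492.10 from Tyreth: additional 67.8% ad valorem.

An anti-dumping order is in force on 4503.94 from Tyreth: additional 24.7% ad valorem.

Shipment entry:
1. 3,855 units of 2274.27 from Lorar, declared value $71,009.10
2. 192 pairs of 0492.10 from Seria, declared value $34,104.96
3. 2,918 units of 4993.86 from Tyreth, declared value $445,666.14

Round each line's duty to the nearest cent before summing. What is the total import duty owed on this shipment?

$24,978.82

Line 1 (2274.27, Lorar, 3,855 units, $71,009.10):
Base rate for 2274.27 is $0.68/unit.
2274.27 has an FTA preferential rate, but origin Lorar is not Seria; base rate stands.
Duty = 3,855 × $0.68 = $2,621.40.
Line 2 (0492.10, Seria, 192 pairs, $34,104.96):
Base rate for 0492.10 is 15%.
Origin Seria qualifies under the Bralania–Seria agreement and 0492.10 is covered: preferential rate Free applies instead.
The additional-duty order on 0492.10 targets Tyreth, not Seria; it does not apply.
Duty = $34,104.96 × 0% = $0.00.
Line 3 (4993.86, Tyreth, 2,918 units, $445,666.14):
Base rate for 4993.86 is 3% + $3.08/unit.
Duty = $445,666.14 × 3% + 2,918 × $3.08 = $22,357.42.
Total = $2,621.40 + $0.00 + $22,357.42 = $24,978.82.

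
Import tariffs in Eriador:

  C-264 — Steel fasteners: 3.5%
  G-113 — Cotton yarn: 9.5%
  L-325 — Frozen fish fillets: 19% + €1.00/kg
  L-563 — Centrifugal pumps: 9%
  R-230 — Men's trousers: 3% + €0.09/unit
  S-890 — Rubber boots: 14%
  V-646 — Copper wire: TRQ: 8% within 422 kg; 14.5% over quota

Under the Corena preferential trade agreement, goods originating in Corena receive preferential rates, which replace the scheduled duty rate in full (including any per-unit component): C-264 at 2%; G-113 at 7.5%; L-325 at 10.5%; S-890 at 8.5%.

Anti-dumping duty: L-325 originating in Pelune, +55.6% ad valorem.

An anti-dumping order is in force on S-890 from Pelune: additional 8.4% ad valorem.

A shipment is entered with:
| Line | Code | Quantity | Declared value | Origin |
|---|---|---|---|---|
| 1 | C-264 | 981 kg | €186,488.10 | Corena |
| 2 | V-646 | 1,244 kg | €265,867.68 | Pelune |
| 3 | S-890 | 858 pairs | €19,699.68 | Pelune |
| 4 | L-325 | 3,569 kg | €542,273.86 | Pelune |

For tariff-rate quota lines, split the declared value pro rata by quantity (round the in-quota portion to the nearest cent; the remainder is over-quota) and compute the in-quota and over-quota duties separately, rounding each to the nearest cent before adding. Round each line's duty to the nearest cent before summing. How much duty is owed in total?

Line 1 (C-264, Corena, 981 kg, €186,488.10):
Base rate for C-264 is 3.5%.
Origin Corena qualifies under the Eriador–Corena agreement and C-264 is covered: preferential rate 2% applies instead.
Duty = €186,488.10 × 2% = €3,729.76.
Line 2 (V-646, Pelune, 1,244 kg, €265,867.68):
Code V-646 is under a tariff-rate quota (threshold 422 kg). In-quota: 422 kg at 8%; over-quota: 822 kg at 14.5%.
Pro-rata value split: in-quota = €265,867.68 × 422/1,244 = €90,189.84; over-quota = €265,867.68 − €90,189.84 = €175,677.84.
In-quota duty = €90,189.84 × 8% = €7,215.19. Over-quota duty = €175,677.84 × 14.5% = €25,473.29.
Line duty = €7,215.19 + €25,473.29 = €32,688.48.
Line 3 (S-890, Pelune, 858 pairs, €19,699.68):
Base rate for S-890 is 14%.
S-890 has an FTA preferential rate, but origin Pelune is not Corena; base rate stands.
Additional duty on S-890 from Pelune: +8.4%. Applied ad valorem rate: 14% + 8.4% = 22.4%.
Duty = €19,699.68 × 22.4% = €4,412.73.
Line 4 (L-325, Pelune, 3,569 kg, €542,273.86):
Base rate for L-325 is 19% + €1.00/kg.
L-325 has an FTA preferential rate, but origin Pelune is not Corena; base rate stands.
Additional duty on L-325 from Pelune: +55.6%. Applied ad valorem rate: 19% + 55.6% = 74.6%.
Duty = €542,273.86 × 74.6% + 3,569 × €1.00 = €408,105.30.
Total = €3,729.76 + €32,688.48 + €4,412.73 + €408,105.30 = €448,936.27.

€448,936.27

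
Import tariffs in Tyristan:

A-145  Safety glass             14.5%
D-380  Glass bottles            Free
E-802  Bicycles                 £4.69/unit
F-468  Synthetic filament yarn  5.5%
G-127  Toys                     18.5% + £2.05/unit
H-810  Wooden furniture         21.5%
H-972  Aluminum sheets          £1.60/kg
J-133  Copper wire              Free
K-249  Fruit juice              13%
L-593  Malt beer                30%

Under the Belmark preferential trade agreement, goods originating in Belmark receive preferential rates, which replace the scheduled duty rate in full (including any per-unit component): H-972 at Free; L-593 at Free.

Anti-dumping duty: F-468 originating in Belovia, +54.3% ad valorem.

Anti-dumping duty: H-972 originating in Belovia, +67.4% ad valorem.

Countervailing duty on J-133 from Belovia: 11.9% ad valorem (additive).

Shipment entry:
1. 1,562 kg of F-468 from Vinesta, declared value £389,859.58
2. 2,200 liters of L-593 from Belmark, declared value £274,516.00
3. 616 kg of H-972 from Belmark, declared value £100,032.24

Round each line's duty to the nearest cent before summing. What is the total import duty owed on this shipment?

Line 1 (F-468, Vinesta, 1,562 kg, £389,859.58):
Base rate for F-468 is 5.5%.
The additional-duty order on F-468 targets Belovia, not Vinesta; it does not apply.
Duty = £389,859.58 × 5.5% = £21,442.28.
Line 2 (L-593, Belmark, 2,200 liters, £274,516.00):
Base rate for L-593 is 30%.
Origin Belmark qualifies under the Tyristan–Belmark agreement and L-593 is covered: preferential rate Free applies instead.
Duty = £274,516.00 × 0% = £0.00.
Line 3 (H-972, Belmark, 616 kg, £100,032.24):
Base rate for H-972 is £1.60/kg.
Origin Belmark qualifies under the Tyristan–Belmark agreement and H-972 is covered: preferential rate Free applies instead.
The additional-duty order on H-972 targets Belovia, not Belmark; it does not apply.
Duty = £100,032.24 × 0% = £0.00.
Total = £21,442.28 + £0.00 + £0.00 = £21,442.28.

£21,442.28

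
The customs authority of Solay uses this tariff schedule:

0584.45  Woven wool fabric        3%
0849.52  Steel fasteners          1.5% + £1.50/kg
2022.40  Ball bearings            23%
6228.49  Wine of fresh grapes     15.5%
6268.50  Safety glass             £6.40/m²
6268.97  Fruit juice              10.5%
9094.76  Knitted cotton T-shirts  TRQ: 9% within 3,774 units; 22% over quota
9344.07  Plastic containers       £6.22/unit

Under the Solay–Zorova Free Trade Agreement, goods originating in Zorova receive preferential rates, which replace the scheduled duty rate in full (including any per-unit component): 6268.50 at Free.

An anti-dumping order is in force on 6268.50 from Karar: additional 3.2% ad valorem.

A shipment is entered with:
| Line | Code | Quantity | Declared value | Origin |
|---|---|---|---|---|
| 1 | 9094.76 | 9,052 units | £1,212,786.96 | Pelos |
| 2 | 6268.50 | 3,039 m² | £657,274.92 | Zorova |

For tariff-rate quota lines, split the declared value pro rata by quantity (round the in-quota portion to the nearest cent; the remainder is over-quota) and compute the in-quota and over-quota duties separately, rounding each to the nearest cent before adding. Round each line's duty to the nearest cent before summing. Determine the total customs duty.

Line 1 (9094.76, Pelos, 9,052 units, £1,212,786.96):
Code 9094.76 is under a tariff-rate quota (threshold 3,774 units). In-quota: 3,774 units at 9%; over-quota: 5,278 units at 22%.
Pro-rata value split: in-quota = £1,212,786.96 × 3,774/9,052 = £505,640.52; over-quota = £1,212,786.96 − £505,640.52 = £707,146.44.
In-quota duty = £505,640.52 × 9% = £45,507.65. Over-quota duty = £707,146.44 × 22% = £155,572.22.
Line duty = £45,507.65 + £155,572.22 = £201,079.87.
Line 2 (6268.50, Zorova, 3,039 m², £657,274.92):
Base rate for 6268.50 is £6.40/m².
Origin Zorova qualifies under the Solay–Zorova agreement and 6268.50 is covered: preferential rate Free applies instead.
The additional-duty order on 6268.50 targets Karar, not Zorova; it does not apply.
Duty = £657,274.92 × 0% = £0.00.
Total = £201,079.87 + £0.00 = £201,079.87.

£201,079.87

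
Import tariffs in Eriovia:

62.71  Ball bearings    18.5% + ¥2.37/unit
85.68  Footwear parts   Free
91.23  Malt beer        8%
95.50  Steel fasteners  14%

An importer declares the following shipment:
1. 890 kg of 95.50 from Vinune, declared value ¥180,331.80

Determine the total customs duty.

¥25,246.45

Line 1 (95.50, Vinune, 890 kg, ¥180,331.80):
Base rate for 95.50 is 14%.
Duty = ¥180,331.80 × 14% = ¥25,246.45.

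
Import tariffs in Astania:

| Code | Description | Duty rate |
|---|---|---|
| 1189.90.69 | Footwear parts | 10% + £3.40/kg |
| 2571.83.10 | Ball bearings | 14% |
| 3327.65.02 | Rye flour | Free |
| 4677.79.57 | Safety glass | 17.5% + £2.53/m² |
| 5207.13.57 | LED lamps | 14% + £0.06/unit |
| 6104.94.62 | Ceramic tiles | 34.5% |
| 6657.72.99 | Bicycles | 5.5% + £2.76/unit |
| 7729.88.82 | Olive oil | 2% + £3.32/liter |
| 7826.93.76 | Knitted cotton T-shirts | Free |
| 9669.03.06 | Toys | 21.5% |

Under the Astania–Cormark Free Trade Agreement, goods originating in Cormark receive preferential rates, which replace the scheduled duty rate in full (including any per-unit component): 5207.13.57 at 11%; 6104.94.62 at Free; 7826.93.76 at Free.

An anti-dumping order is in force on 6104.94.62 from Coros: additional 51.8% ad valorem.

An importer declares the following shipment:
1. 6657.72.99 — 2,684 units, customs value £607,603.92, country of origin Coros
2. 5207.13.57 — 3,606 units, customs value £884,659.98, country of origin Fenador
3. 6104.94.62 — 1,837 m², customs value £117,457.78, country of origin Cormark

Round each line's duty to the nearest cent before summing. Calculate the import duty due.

£164,894.82

Line 1 (6657.72.99, Coros, 2,684 units, £607,603.92):
Base rate for 6657.72.99 is 5.5% + £2.76/unit.
Duty = £607,603.92 × 5.5% + 2,684 × £2.76 = £40,826.06.
Line 2 (5207.13.57, Fenador, 3,606 units, £884,659.98):
Base rate for 5207.13.57 is 14% + £0.06/unit.
5207.13.57 has an FTA preferential rate, but origin Fenador is not Cormark; base rate stands.
Duty = £884,659.98 × 14% + 3,606 × £0.06 = £124,068.76.
Line 3 (6104.94.62, Cormark, 1,837 m², £117,457.78):
Base rate for 6104.94.62 is 34.5%.
Origin Cormark qualifies under the Astania–Cormark agreement and 6104.94.62 is covered: preferential rate Free applies instead.
The additional-duty order on 6104.94.62 targets Coros, not Cormark; it does not apply.
Duty = £117,457.78 × 0% = £0.00.
Total = £40,826.06 + £124,068.76 + £0.00 = £164,894.82.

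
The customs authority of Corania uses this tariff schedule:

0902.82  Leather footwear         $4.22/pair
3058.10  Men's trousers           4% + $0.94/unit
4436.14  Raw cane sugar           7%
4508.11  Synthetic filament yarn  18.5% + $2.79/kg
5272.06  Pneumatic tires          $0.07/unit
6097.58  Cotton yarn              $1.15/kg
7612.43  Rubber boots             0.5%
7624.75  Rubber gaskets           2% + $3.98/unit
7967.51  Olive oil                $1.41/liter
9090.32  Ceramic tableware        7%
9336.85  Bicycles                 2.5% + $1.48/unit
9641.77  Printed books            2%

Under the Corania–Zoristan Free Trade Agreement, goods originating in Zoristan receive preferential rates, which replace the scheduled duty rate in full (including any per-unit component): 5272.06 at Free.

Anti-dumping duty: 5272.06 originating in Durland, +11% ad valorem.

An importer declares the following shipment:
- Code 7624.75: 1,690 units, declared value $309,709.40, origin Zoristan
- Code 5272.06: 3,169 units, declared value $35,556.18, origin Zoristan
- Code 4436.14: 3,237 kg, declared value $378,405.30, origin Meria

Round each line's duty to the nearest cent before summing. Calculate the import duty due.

Line 1 (7624.75, Zoristan, 1,690 units, $309,709.40):
Base rate for 7624.75 is 2% + $3.98/unit.
Origin Zoristan is the FTA partner but 7624.75 is not on the preference list; base rate stands.
Duty = $309,709.40 × 2% + 1,690 × $3.98 = $12,920.39.
Line 2 (5272.06, Zoristan, 3,169 units, $35,556.18):
Base rate for 5272.06 is $0.07/unit.
Origin Zoristan qualifies under the Corania–Zoristan agreement and 5272.06 is covered: preferential rate Free applies instead.
The additional-duty order on 5272.06 targets Durland, not Zoristan; it does not apply.
Duty = $35,556.18 × 0% = $0.00.
Line 3 (4436.14, Meria, 3,237 kg, $378,405.30):
Base rate for 4436.14 is 7%.
Duty = $378,405.30 × 7% = $26,488.37.
Total = $12,920.39 + $0.00 + $26,488.37 = $39,408.76.

$39,408.76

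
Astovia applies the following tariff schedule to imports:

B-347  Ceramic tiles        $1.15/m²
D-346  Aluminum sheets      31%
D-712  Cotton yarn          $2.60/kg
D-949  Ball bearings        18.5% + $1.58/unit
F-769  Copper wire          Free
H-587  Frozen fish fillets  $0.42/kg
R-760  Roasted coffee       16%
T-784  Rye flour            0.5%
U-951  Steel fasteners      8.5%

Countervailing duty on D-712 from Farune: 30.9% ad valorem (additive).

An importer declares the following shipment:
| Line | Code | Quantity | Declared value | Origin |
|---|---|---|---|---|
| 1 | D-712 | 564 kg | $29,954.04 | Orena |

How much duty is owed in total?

$1,466.40

Line 1 (D-712, Orena, 564 kg, $29,954.04):
Base rate for D-712 is $2.60/kg.
The additional-duty order on D-712 targets Farune, not Orena; it does not apply.
Duty = 564 × $2.60 = $1,466.40.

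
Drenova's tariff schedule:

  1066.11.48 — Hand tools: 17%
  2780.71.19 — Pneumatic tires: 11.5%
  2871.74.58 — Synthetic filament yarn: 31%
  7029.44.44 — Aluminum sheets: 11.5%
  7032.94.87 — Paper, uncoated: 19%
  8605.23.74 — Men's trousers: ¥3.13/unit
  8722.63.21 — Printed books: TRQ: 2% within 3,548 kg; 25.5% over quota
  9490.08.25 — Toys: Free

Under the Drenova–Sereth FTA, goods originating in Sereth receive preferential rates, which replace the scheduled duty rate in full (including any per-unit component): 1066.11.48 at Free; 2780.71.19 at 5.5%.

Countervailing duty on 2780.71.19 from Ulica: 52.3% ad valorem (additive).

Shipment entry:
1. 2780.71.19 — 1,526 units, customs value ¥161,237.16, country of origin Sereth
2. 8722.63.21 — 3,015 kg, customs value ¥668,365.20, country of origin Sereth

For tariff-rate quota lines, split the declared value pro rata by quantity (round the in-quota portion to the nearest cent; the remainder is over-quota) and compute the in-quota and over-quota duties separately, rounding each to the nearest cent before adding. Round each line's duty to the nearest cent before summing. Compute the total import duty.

¥22,235.34

Line 1 (2780.71.19, Sereth, 1,526 units, ¥161,237.16):
Base rate for 2780.71.19 is 11.5%.
Origin Sereth qualifies under the Drenova–Sereth agreement and 2780.71.19 is covered: preferential rate 5.5% applies instead.
The additional-duty order on 2780.71.19 targets Ulica, not Sereth; it does not apply.
Duty = ¥161,237.16 × 5.5% = ¥8,868.04.
Line 2 (8722.63.21, Sereth, 3,015 kg, ¥668,365.20):
Code 8722.63.21 is under a tariff-rate quota (threshold 3,548 kg). Quantity 3,015 kg is within the quota, so the in-quota rate 2% applies to the full value.
Duty = ¥668,365.20 × 2% = ¥13,367.30.
Total = ¥8,868.04 + ¥13,367.30 = ¥22,235.34.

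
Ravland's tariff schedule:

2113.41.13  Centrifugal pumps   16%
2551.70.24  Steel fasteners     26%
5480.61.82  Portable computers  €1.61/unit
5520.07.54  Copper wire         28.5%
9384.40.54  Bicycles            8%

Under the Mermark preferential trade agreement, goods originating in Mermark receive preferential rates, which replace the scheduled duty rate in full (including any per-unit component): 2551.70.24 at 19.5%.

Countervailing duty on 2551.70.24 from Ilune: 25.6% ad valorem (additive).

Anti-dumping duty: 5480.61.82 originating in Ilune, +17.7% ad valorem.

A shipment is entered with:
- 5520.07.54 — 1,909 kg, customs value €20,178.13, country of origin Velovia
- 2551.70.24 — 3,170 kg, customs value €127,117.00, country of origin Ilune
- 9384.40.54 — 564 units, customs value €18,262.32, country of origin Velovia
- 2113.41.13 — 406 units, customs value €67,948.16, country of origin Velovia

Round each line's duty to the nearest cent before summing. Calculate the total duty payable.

€83,675.84

Line 1 (5520.07.54, Velovia, 1,909 kg, €20,178.13):
Base rate for 5520.07.54 is 28.5%.
Duty = €20,178.13 × 28.5% = €5,750.77.
Line 2 (2551.70.24, Ilune, 3,170 kg, €127,117.00):
Base rate for 2551.70.24 is 26%.
2551.70.24 has an FTA preferential rate, but origin Ilune is not Mermark; base rate stands.
Additional duty on 2551.70.24 from Ilune: +25.6%. Applied ad valorem rate: 26% + 25.6% = 51.6%.
Duty = €127,117.00 × 51.6% = €65,592.37.
Line 3 (9384.40.54, Velovia, 564 units, €18,262.32):
Base rate for 9384.40.54 is 8%.
Duty = €18,262.32 × 8% = €1,460.99.
Line 4 (2113.41.13, Velovia, 406 units, €67,948.16):
Base rate for 2113.41.13 is 16%.
Duty = €67,948.16 × 16% = €10,871.71.
Total = €5,750.77 + €65,592.37 + €1,460.99 + €10,871.71 = €83,675.84.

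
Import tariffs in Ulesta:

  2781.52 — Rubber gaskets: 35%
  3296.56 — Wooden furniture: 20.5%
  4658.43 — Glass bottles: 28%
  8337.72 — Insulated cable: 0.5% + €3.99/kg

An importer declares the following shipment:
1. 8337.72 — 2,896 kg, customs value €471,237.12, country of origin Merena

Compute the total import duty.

Line 1 (8337.72, Merena, 2,896 kg, €471,237.12):
Base rate for 8337.72 is 0.5% + €3.99/kg.
Duty = €471,237.12 × 0.5% + 2,896 × €3.99 = €13,911.23.

€13,911.23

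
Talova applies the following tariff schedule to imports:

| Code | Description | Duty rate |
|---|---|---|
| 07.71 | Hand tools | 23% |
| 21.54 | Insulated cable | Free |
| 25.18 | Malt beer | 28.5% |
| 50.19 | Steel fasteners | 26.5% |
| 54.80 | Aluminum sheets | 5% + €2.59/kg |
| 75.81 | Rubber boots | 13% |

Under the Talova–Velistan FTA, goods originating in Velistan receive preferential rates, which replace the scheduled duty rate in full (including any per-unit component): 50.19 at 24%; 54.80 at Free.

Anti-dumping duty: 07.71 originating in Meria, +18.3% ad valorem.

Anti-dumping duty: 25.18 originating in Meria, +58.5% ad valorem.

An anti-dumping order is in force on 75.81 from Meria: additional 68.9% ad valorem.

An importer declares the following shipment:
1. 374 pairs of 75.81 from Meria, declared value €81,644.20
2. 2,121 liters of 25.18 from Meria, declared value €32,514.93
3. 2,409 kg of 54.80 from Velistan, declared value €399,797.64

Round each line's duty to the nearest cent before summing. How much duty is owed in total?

Line 1 (75.81, Meria, 374 pairs, €81,644.20):
Base rate for 75.81 is 13%.
Additional duty on 75.81 from Meria: +68.9%. Applied ad valorem rate: 13% + 68.9% = 81.9%.
Duty = €81,644.20 × 81.9% = €66,866.60.
Line 2 (25.18, Meria, 2,121 liters, €32,514.93):
Base rate for 25.18 is 28.5%.
Additional duty on 25.18 from Meria: +58.5%. Applied ad valorem rate: 28.5% + 58.5% = 87%.
Duty = €32,514.93 × 87% = €28,287.99.
Line 3 (54.80, Velistan, 2,409 kg, €399,797.64):
Base rate for 54.80 is 5% + €2.59/kg.
Origin Velistan qualifies under the Talova–Velistan agreement and 54.80 is covered: preferential rate Free applies instead.
Duty = €399,797.64 × 0% = €0.00.
Total = €66,866.60 + €28,287.99 + €0.00 = €95,154.59.

€95,154.59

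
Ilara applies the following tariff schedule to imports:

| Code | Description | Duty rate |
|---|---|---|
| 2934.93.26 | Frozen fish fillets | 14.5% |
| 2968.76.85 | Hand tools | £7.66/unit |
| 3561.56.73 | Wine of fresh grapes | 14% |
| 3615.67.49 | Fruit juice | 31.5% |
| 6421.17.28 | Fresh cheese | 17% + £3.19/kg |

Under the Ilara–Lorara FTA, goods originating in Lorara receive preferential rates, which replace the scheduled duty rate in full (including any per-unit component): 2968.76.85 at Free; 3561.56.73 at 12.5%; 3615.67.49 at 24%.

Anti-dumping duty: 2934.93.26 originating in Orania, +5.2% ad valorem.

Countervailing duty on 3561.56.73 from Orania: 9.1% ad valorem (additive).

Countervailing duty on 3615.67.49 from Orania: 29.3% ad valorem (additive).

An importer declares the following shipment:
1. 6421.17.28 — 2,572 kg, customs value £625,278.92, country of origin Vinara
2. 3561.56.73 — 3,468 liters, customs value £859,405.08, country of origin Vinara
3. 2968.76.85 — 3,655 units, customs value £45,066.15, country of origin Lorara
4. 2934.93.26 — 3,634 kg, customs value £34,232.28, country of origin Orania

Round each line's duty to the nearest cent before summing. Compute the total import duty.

£241,562.57

Line 1 (6421.17.28, Vinara, 2,572 kg, £625,278.92):
Base rate for 6421.17.28 is 17% + £3.19/kg.
Duty = £625,278.92 × 17% + 2,572 × £3.19 = £114,502.10.
Line 2 (3561.56.73, Vinara, 3,468 liters, £859,405.08):
Base rate for 3561.56.73 is 14%.
3561.56.73 has an FTA preferential rate, but origin Vinara is not Lorara; base rate stands.
The additional-duty order on 3561.56.73 targets Orania, not Vinara; it does not apply.
Duty = £859,405.08 × 14% = £120,316.71.
Line 3 (2968.76.85, Lorara, 3,655 units, £45,066.15):
Base rate for 2968.76.85 is £7.66/unit.
Origin Lorara qualifies under the Ilara–Lorara agreement and 2968.76.85 is covered: preferential rate Free applies instead.
Duty = £45,066.15 × 0% = £0.00.
Line 4 (2934.93.26, Orania, 3,634 kg, £34,232.28):
Base rate for 2934.93.26 is 14.5%.
Additional duty on 2934.93.26 from Orania: +5.2%. Applied ad valorem rate: 14.5% + 5.2% = 19.7%.
Duty = £34,232.28 × 19.7% = £6,743.76.
Total = £114,502.10 + £120,316.71 + £0.00 + £6,743.76 = £241,562.57.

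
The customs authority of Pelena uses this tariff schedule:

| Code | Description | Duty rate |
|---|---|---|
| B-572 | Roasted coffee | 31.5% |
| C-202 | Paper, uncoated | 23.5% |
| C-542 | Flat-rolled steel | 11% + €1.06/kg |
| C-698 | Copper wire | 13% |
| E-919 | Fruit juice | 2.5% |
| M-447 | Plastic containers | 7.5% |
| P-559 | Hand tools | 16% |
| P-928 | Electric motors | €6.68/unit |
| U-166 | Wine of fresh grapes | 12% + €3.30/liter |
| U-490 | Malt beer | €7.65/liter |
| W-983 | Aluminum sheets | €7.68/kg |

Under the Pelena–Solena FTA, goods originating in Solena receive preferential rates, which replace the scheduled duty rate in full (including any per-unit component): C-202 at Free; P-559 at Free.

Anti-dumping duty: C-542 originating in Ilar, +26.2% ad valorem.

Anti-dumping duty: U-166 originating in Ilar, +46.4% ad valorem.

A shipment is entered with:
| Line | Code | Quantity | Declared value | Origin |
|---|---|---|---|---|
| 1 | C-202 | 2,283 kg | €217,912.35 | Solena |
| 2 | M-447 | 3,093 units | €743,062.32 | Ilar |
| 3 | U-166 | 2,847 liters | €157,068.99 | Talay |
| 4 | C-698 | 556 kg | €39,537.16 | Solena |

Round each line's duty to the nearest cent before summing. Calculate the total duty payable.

Line 1 (C-202, Solena, 2,283 kg, €217,912.35):
Base rate for C-202 is 23.5%.
Origin Solena qualifies under the Pelena–Solena agreement and C-202 is covered: preferential rate Free applies instead.
Duty = €217,912.35 × 0% = €0.00.
Line 2 (M-447, Ilar, 3,093 units, €743,062.32):
Base rate for M-447 is 7.5%.
Duty = €743,062.32 × 7.5% = €55,729.67.
Line 3 (U-166, Talay, 2,847 liters, €157,068.99):
Base rate for U-166 is 12% + €3.30/liter.
The additional-duty order on U-166 targets Ilar, not Talay; it does not apply.
Duty = €157,068.99 × 12% + 2,847 × €3.30 = €28,243.38.
Line 4 (C-698, Solena, 556 kg, €39,537.16):
Base rate for C-698 is 13%.
Origin Solena is the FTA partner but C-698 is not on the preference list; base rate stands.
Duty = €39,537.16 × 13% = €5,139.83.
Total = €0.00 + €55,729.67 + €28,243.38 + €5,139.83 = €89,112.88.

€89,112.88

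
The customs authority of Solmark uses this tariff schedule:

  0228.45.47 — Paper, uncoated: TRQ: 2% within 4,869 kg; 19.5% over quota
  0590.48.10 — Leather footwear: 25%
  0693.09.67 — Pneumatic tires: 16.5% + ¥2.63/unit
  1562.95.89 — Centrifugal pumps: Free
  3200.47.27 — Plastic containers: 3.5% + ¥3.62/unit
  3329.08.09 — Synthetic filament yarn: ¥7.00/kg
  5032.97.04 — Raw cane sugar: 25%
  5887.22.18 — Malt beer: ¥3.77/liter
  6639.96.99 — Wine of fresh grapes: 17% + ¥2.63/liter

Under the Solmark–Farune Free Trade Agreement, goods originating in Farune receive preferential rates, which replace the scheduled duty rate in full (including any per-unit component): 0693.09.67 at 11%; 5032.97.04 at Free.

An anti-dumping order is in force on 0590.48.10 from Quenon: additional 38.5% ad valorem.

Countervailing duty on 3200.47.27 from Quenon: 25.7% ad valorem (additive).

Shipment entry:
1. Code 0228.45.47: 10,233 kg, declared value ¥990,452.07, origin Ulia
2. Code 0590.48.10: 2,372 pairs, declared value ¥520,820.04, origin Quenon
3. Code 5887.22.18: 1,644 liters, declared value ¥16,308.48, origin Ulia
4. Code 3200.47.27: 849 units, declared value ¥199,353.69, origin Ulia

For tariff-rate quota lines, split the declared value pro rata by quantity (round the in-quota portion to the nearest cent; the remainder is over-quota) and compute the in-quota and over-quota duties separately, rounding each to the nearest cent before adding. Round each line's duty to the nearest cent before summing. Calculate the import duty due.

Line 1 (0228.45.47, Ulia, 10,233 kg, ¥990,452.07):
Code 0228.45.47 is under a tariff-rate quota (threshold 4,869 kg). In-quota: 4,869 kg at 2%; over-quota: 5,364 kg at 19.5%.
Pro-rata value split: in-quota = ¥990,452.07 × 4,869/10,233 = ¥471,270.51; over-quota = ¥990,452.07 − ¥471,270.51 = ¥519,181.56.
In-quota duty = ¥471,270.51 × 2% = ¥9,425.41. Over-quota duty = ¥519,181.56 × 19.5% = ¥101,240.40.
Line duty = ¥9,425.41 + ¥101,240.40 = ¥110,665.81.
Line 2 (0590.48.10, Quenon, 2,372 pairs, ¥520,820.04):
Base rate for 0590.48.10 is 25%.
Additional duty on 0590.48.10 from Quenon: +38.5%. Applied ad valorem rate: 25% + 38.5% = 63.5%.
Duty = ¥520,820.04 × 63.5% = ¥330,720.73.
Line 3 (5887.22.18, Ulia, 1,644 liters, ¥16,308.48):
Base rate for 5887.22.18 is ¥3.77/liter.
Duty = 1,644 × ¥3.77 = ¥6,197.88.
Line 4 (3200.47.27, Ulia, 849 units, ¥199,353.69):
Base rate for 3200.47.27 is 3.5% + ¥3.62/unit.
The additional-duty order on 3200.47.27 targets Quenon, not Ulia; it does not apply.
Duty = ¥199,353.69 × 3.5% + 849 × ¥3.62 = ¥10,050.76.
Total = ¥110,665.81 + ¥330,720.73 + ¥6,197.88 + ¥10,050.76 = ¥457,635.18.

¥457,635.18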